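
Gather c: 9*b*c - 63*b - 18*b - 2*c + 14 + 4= -81*b + c*(9*b - 2) + 18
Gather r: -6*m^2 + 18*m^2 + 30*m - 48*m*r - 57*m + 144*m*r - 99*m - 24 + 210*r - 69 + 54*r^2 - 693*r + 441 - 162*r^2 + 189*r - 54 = 12*m^2 - 126*m - 108*r^2 + r*(96*m - 294) + 294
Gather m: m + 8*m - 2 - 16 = 9*m - 18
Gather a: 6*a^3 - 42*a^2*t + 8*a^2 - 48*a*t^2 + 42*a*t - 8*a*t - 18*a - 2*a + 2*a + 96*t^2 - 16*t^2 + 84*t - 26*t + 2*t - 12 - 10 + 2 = 6*a^3 + a^2*(8 - 42*t) + a*(-48*t^2 + 34*t - 18) + 80*t^2 + 60*t - 20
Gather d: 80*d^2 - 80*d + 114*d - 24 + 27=80*d^2 + 34*d + 3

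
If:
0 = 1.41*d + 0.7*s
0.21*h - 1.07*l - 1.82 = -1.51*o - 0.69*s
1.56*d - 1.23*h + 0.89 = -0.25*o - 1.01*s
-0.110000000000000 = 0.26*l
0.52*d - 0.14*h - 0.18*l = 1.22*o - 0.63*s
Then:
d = -0.53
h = 0.99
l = -0.42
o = 0.28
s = 1.08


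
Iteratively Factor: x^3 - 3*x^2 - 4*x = (x)*(x^2 - 3*x - 4) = x*(x - 4)*(x + 1)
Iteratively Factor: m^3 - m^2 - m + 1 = (m - 1)*(m^2 - 1) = (m - 1)^2*(m + 1)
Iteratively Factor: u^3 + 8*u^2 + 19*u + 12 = (u + 4)*(u^2 + 4*u + 3) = (u + 3)*(u + 4)*(u + 1)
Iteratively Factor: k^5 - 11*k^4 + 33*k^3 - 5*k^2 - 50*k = (k)*(k^4 - 11*k^3 + 33*k^2 - 5*k - 50) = k*(k - 2)*(k^3 - 9*k^2 + 15*k + 25) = k*(k - 5)*(k - 2)*(k^2 - 4*k - 5) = k*(k - 5)^2*(k - 2)*(k + 1)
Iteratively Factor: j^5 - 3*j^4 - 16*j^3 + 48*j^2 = (j)*(j^4 - 3*j^3 - 16*j^2 + 48*j) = j^2*(j^3 - 3*j^2 - 16*j + 48) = j^2*(j - 3)*(j^2 - 16) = j^2*(j - 3)*(j + 4)*(j - 4)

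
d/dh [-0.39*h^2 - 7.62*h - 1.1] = -0.78*h - 7.62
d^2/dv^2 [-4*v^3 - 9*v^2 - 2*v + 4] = -24*v - 18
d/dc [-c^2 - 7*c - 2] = -2*c - 7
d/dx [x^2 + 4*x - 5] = 2*x + 4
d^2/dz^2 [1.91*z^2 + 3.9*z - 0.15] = 3.82000000000000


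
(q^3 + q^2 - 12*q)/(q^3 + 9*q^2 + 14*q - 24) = q*(q - 3)/(q^2 + 5*q - 6)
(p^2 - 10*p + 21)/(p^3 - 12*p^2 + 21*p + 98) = (p - 3)/(p^2 - 5*p - 14)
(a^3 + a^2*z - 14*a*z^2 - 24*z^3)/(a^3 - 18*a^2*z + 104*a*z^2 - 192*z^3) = (a^2 + 5*a*z + 6*z^2)/(a^2 - 14*a*z + 48*z^2)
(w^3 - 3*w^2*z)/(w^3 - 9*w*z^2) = w/(w + 3*z)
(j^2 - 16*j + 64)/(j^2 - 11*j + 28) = (j^2 - 16*j + 64)/(j^2 - 11*j + 28)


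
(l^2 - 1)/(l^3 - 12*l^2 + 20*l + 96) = (l^2 - 1)/(l^3 - 12*l^2 + 20*l + 96)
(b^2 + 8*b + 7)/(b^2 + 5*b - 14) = (b + 1)/(b - 2)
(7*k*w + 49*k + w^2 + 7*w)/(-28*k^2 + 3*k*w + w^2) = (w + 7)/(-4*k + w)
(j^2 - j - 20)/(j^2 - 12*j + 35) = (j + 4)/(j - 7)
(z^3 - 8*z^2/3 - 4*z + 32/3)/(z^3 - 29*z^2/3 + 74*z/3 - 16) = (z^2 - 4)/(z^2 - 7*z + 6)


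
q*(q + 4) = q^2 + 4*q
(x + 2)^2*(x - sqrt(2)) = x^3 - sqrt(2)*x^2 + 4*x^2 - 4*sqrt(2)*x + 4*x - 4*sqrt(2)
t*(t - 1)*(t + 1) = t^3 - t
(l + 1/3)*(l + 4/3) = l^2 + 5*l/3 + 4/9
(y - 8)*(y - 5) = y^2 - 13*y + 40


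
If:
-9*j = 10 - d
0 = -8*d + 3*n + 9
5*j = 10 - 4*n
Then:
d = 248/101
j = -254/303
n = 1075/303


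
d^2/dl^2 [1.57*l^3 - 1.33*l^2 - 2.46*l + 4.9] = 9.42*l - 2.66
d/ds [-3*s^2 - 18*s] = -6*s - 18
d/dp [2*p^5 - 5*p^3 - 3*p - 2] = 10*p^4 - 15*p^2 - 3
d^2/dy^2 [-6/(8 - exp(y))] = 6*(exp(y) + 8)*exp(y)/(exp(y) - 8)^3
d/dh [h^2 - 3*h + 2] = 2*h - 3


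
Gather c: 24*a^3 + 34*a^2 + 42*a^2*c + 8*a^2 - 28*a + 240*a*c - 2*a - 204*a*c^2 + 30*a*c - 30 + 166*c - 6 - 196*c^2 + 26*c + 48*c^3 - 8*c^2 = 24*a^3 + 42*a^2 - 30*a + 48*c^3 + c^2*(-204*a - 204) + c*(42*a^2 + 270*a + 192) - 36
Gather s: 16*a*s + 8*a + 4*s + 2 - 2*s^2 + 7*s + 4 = 8*a - 2*s^2 + s*(16*a + 11) + 6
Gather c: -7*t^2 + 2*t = -7*t^2 + 2*t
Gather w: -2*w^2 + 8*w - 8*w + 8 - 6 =2 - 2*w^2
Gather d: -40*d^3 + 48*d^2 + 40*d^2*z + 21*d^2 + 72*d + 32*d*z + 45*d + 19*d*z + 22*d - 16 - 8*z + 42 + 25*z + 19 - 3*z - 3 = -40*d^3 + d^2*(40*z + 69) + d*(51*z + 139) + 14*z + 42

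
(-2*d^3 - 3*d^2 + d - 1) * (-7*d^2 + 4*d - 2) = 14*d^5 + 13*d^4 - 15*d^3 + 17*d^2 - 6*d + 2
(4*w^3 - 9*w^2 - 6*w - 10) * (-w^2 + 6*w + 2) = -4*w^5 + 33*w^4 - 40*w^3 - 44*w^2 - 72*w - 20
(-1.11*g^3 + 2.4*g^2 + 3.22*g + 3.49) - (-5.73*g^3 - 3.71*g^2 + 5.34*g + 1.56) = 4.62*g^3 + 6.11*g^2 - 2.12*g + 1.93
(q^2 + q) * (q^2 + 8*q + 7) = q^4 + 9*q^3 + 15*q^2 + 7*q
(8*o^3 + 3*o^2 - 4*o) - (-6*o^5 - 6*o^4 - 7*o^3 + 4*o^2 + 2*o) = 6*o^5 + 6*o^4 + 15*o^3 - o^2 - 6*o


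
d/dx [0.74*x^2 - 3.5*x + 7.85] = 1.48*x - 3.5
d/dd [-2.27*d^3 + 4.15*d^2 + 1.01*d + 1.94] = -6.81*d^2 + 8.3*d + 1.01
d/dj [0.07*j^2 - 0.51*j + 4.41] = 0.14*j - 0.51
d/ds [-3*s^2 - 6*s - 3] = -6*s - 6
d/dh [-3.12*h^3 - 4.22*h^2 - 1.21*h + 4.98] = -9.36*h^2 - 8.44*h - 1.21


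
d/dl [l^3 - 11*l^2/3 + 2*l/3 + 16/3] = 3*l^2 - 22*l/3 + 2/3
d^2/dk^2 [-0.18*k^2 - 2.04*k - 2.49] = -0.360000000000000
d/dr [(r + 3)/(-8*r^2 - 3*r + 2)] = (-8*r^2 - 3*r + (r + 3)*(16*r + 3) + 2)/(8*r^2 + 3*r - 2)^2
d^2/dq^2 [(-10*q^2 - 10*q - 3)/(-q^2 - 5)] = 2*(10*q^3 - 141*q^2 - 150*q + 235)/(q^6 + 15*q^4 + 75*q^2 + 125)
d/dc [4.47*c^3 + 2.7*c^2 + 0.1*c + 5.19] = 13.41*c^2 + 5.4*c + 0.1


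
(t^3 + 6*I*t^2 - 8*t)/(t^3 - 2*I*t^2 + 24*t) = (t + 2*I)/(t - 6*I)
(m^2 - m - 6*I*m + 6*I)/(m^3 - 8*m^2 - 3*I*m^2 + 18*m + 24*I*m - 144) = (m - 1)/(m^2 + m*(-8 + 3*I) - 24*I)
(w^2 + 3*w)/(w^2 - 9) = w/(w - 3)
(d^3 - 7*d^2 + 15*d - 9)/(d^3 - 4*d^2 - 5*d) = (-d^3 + 7*d^2 - 15*d + 9)/(d*(-d^2 + 4*d + 5))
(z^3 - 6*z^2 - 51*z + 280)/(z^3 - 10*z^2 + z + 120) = (z + 7)/(z + 3)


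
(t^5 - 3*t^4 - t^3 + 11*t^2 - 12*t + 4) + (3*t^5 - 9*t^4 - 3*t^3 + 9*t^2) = 4*t^5 - 12*t^4 - 4*t^3 + 20*t^2 - 12*t + 4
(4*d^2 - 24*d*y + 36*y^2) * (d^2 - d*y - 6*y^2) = 4*d^4 - 28*d^3*y + 36*d^2*y^2 + 108*d*y^3 - 216*y^4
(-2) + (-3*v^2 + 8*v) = -3*v^2 + 8*v - 2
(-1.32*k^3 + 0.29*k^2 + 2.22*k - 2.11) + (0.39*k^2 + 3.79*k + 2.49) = -1.32*k^3 + 0.68*k^2 + 6.01*k + 0.38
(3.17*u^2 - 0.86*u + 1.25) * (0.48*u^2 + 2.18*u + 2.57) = 1.5216*u^4 + 6.4978*u^3 + 6.8721*u^2 + 0.5148*u + 3.2125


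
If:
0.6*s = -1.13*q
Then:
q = -0.530973451327434*s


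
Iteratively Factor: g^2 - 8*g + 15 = (g - 5)*(g - 3)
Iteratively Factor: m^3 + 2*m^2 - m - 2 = (m - 1)*(m^2 + 3*m + 2) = (m - 1)*(m + 1)*(m + 2)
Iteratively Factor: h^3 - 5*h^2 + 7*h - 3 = (h - 3)*(h^2 - 2*h + 1) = (h - 3)*(h - 1)*(h - 1)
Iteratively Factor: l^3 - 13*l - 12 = (l - 4)*(l^2 + 4*l + 3) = (l - 4)*(l + 3)*(l + 1)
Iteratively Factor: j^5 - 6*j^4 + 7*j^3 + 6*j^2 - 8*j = (j)*(j^4 - 6*j^3 + 7*j^2 + 6*j - 8) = j*(j - 2)*(j^3 - 4*j^2 - j + 4) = j*(j - 4)*(j - 2)*(j^2 - 1) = j*(j - 4)*(j - 2)*(j + 1)*(j - 1)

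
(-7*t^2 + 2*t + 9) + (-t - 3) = -7*t^2 + t + 6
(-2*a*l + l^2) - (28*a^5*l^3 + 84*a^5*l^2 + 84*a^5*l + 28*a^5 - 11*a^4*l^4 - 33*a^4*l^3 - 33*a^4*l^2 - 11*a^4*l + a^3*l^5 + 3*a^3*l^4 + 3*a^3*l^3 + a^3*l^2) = -28*a^5*l^3 - 84*a^5*l^2 - 84*a^5*l - 28*a^5 + 11*a^4*l^4 + 33*a^4*l^3 + 33*a^4*l^2 + 11*a^4*l - a^3*l^5 - 3*a^3*l^4 - 3*a^3*l^3 - a^3*l^2 - 2*a*l + l^2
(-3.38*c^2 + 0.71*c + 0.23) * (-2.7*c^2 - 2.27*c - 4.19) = 9.126*c^4 + 5.7556*c^3 + 11.9295*c^2 - 3.497*c - 0.9637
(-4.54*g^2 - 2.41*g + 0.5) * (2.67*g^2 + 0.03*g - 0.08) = -12.1218*g^4 - 6.5709*g^3 + 1.6259*g^2 + 0.2078*g - 0.04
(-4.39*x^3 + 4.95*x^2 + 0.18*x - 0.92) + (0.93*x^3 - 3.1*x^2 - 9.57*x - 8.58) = -3.46*x^3 + 1.85*x^2 - 9.39*x - 9.5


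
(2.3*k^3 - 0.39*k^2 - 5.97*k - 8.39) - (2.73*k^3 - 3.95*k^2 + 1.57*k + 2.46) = -0.43*k^3 + 3.56*k^2 - 7.54*k - 10.85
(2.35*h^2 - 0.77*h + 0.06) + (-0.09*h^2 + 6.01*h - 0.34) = 2.26*h^2 + 5.24*h - 0.28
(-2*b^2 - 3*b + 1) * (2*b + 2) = -4*b^3 - 10*b^2 - 4*b + 2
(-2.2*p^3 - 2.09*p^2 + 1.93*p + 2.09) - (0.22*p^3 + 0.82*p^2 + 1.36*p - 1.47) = -2.42*p^3 - 2.91*p^2 + 0.57*p + 3.56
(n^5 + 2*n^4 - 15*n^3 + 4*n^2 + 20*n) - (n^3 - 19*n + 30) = n^5 + 2*n^4 - 16*n^3 + 4*n^2 + 39*n - 30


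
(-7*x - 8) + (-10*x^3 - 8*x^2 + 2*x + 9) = -10*x^3 - 8*x^2 - 5*x + 1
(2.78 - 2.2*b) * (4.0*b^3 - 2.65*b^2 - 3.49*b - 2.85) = -8.8*b^4 + 16.95*b^3 + 0.311000000000002*b^2 - 3.4322*b - 7.923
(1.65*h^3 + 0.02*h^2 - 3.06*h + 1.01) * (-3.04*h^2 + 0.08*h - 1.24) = -5.016*h^5 + 0.0712*h^4 + 7.258*h^3 - 3.34*h^2 + 3.8752*h - 1.2524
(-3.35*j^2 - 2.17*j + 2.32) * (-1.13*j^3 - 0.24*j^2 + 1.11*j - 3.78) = 3.7855*j^5 + 3.2561*j^4 - 5.8193*j^3 + 9.6975*j^2 + 10.7778*j - 8.7696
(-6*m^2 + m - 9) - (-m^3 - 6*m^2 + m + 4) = m^3 - 13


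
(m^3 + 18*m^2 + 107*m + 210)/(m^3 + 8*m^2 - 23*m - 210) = (m + 5)/(m - 5)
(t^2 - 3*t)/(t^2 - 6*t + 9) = t/(t - 3)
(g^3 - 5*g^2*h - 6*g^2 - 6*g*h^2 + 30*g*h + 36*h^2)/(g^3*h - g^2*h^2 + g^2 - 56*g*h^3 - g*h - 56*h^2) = (-g^3 + 5*g^2*h + 6*g^2 + 6*g*h^2 - 30*g*h - 36*h^2)/(-g^3*h + g^2*h^2 - g^2 + 56*g*h^3 + g*h + 56*h^2)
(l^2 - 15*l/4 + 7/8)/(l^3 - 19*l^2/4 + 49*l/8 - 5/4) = (2*l - 7)/(2*l^2 - 9*l + 10)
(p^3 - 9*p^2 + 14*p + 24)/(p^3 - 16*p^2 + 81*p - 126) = (p^2 - 3*p - 4)/(p^2 - 10*p + 21)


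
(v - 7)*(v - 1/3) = v^2 - 22*v/3 + 7/3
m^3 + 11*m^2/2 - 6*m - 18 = (m - 2)*(m + 3/2)*(m + 6)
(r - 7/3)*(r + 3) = r^2 + 2*r/3 - 7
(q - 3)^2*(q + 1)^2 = q^4 - 4*q^3 - 2*q^2 + 12*q + 9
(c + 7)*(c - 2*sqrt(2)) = c^2 - 2*sqrt(2)*c + 7*c - 14*sqrt(2)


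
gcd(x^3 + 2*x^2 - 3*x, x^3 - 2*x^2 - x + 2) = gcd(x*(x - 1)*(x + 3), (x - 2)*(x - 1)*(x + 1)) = x - 1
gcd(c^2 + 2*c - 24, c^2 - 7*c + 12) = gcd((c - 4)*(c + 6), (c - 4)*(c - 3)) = c - 4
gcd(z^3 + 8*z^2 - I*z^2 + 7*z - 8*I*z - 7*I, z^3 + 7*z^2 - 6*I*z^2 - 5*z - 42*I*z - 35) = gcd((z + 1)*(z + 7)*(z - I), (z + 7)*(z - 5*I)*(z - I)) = z^2 + z*(7 - I) - 7*I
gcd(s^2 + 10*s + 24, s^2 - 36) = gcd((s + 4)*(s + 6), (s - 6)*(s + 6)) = s + 6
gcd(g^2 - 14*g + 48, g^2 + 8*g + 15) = 1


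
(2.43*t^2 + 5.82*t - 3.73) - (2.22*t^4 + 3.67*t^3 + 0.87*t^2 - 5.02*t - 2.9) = -2.22*t^4 - 3.67*t^3 + 1.56*t^2 + 10.84*t - 0.83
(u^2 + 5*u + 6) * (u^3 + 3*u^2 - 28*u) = u^5 + 8*u^4 - 7*u^3 - 122*u^2 - 168*u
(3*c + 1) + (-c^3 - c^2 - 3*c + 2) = -c^3 - c^2 + 3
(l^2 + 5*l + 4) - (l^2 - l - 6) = 6*l + 10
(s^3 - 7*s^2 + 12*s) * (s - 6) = s^4 - 13*s^3 + 54*s^2 - 72*s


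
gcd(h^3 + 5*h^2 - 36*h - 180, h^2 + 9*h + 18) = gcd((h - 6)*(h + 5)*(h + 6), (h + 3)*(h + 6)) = h + 6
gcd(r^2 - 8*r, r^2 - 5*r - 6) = 1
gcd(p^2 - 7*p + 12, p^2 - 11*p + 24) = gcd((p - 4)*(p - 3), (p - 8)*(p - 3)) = p - 3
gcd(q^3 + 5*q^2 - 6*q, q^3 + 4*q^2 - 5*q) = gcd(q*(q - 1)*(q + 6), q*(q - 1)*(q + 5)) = q^2 - q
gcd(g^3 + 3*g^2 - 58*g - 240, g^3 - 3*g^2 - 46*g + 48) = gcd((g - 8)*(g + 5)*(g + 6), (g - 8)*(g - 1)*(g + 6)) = g^2 - 2*g - 48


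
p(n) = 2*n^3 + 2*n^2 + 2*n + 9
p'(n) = 6*n^2 + 4*n + 2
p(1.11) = 16.42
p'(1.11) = 13.83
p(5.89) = 498.84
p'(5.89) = 233.71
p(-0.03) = 8.94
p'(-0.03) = 1.89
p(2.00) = 37.00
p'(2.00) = 34.00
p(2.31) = 48.94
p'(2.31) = 43.26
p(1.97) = 35.99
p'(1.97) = 33.17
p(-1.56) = 3.15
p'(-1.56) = 10.36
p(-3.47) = -57.42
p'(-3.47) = 60.37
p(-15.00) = -6321.00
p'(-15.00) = 1292.00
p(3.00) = 87.00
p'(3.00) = 68.00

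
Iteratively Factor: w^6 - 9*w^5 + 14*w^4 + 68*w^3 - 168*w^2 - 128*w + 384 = (w + 2)*(w^5 - 11*w^4 + 36*w^3 - 4*w^2 - 160*w + 192) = (w - 4)*(w + 2)*(w^4 - 7*w^3 + 8*w^2 + 28*w - 48) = (w - 4)^2*(w + 2)*(w^3 - 3*w^2 - 4*w + 12) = (w - 4)^2*(w - 2)*(w + 2)*(w^2 - w - 6) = (w - 4)^2*(w - 2)*(w + 2)^2*(w - 3)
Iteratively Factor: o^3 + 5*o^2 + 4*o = (o + 4)*(o^2 + o) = o*(o + 4)*(o + 1)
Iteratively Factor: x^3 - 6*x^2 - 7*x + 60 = (x + 3)*(x^2 - 9*x + 20) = (x - 5)*(x + 3)*(x - 4)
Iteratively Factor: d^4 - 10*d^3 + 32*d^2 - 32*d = (d)*(d^3 - 10*d^2 + 32*d - 32) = d*(d - 4)*(d^2 - 6*d + 8) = d*(d - 4)^2*(d - 2)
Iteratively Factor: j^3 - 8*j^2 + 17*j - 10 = (j - 2)*(j^2 - 6*j + 5) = (j - 2)*(j - 1)*(j - 5)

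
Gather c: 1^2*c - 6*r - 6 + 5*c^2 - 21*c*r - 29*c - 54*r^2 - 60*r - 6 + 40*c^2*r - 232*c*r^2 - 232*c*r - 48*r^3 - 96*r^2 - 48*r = c^2*(40*r + 5) + c*(-232*r^2 - 253*r - 28) - 48*r^3 - 150*r^2 - 114*r - 12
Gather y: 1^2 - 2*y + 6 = 7 - 2*y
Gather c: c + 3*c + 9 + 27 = 4*c + 36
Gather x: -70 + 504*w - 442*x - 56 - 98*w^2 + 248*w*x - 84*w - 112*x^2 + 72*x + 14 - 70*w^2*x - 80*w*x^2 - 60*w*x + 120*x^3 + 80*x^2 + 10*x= -98*w^2 + 420*w + 120*x^3 + x^2*(-80*w - 32) + x*(-70*w^2 + 188*w - 360) - 112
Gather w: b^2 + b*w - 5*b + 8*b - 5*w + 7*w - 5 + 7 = b^2 + 3*b + w*(b + 2) + 2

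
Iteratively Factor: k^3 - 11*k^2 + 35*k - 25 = (k - 5)*(k^2 - 6*k + 5) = (k - 5)*(k - 1)*(k - 5)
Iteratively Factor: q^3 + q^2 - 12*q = (q + 4)*(q^2 - 3*q) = q*(q + 4)*(q - 3)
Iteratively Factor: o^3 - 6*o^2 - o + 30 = (o - 5)*(o^2 - o - 6) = (o - 5)*(o - 3)*(o + 2)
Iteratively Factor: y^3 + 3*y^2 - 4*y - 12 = (y + 3)*(y^2 - 4) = (y + 2)*(y + 3)*(y - 2)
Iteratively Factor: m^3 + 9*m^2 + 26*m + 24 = (m + 2)*(m^2 + 7*m + 12) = (m + 2)*(m + 3)*(m + 4)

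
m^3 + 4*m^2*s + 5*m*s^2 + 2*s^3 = (m + s)^2*(m + 2*s)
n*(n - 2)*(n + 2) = n^3 - 4*n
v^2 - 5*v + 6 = (v - 3)*(v - 2)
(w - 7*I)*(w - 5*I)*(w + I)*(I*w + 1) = I*w^4 + 12*w^3 - 34*I*w^2 + 12*w - 35*I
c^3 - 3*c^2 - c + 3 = (c - 3)*(c - 1)*(c + 1)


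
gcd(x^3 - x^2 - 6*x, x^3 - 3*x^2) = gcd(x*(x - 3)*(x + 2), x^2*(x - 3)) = x^2 - 3*x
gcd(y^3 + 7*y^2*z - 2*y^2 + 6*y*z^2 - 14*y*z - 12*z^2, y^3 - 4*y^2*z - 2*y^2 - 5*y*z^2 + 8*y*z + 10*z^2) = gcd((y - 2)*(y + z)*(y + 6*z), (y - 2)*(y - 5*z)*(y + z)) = y^2 + y*z - 2*y - 2*z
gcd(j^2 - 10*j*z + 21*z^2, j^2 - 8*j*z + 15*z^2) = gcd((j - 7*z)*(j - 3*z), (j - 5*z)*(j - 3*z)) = -j + 3*z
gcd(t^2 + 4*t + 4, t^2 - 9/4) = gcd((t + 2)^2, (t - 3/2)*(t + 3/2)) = 1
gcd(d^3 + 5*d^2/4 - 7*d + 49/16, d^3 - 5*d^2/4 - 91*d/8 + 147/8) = d^2 + 7*d/4 - 49/8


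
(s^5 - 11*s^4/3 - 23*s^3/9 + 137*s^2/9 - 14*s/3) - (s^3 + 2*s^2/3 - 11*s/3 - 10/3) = s^5 - 11*s^4/3 - 32*s^3/9 + 131*s^2/9 - s + 10/3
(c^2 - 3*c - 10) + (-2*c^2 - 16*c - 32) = -c^2 - 19*c - 42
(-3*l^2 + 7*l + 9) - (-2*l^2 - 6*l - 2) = -l^2 + 13*l + 11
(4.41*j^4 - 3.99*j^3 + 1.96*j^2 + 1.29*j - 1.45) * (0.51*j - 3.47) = 2.2491*j^5 - 17.3376*j^4 + 14.8449*j^3 - 6.1433*j^2 - 5.2158*j + 5.0315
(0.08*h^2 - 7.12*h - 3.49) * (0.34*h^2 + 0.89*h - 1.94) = 0.0272*h^4 - 2.3496*h^3 - 7.6786*h^2 + 10.7067*h + 6.7706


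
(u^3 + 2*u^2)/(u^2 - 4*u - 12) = u^2/(u - 6)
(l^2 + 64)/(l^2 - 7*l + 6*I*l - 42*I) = (l^2 + 64)/(l^2 + l*(-7 + 6*I) - 42*I)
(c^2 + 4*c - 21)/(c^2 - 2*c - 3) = (c + 7)/(c + 1)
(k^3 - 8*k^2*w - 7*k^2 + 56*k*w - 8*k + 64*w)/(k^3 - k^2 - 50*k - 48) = (k - 8*w)/(k + 6)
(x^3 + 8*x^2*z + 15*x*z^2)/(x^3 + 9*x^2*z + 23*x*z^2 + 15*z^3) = x/(x + z)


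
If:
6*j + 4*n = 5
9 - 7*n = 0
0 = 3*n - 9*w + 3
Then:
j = -1/42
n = 9/7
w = 16/21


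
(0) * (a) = 0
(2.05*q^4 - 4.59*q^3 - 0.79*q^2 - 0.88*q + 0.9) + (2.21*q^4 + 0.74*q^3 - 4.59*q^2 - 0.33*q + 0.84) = 4.26*q^4 - 3.85*q^3 - 5.38*q^2 - 1.21*q + 1.74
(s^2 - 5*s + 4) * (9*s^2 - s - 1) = 9*s^4 - 46*s^3 + 40*s^2 + s - 4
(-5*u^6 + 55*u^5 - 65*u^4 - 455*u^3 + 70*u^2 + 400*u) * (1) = -5*u^6 + 55*u^5 - 65*u^4 - 455*u^3 + 70*u^2 + 400*u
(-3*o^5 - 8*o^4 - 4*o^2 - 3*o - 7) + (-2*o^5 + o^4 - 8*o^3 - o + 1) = -5*o^5 - 7*o^4 - 8*o^3 - 4*o^2 - 4*o - 6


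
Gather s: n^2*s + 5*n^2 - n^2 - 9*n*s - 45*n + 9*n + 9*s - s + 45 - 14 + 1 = 4*n^2 - 36*n + s*(n^2 - 9*n + 8) + 32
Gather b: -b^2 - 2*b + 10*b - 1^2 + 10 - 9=-b^2 + 8*b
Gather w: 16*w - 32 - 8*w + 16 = 8*w - 16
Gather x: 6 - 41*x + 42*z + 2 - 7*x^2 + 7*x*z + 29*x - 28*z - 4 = -7*x^2 + x*(7*z - 12) + 14*z + 4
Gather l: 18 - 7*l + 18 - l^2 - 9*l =-l^2 - 16*l + 36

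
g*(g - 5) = g^2 - 5*g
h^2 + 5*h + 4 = (h + 1)*(h + 4)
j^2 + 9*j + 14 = (j + 2)*(j + 7)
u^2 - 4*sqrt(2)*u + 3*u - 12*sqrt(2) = (u + 3)*(u - 4*sqrt(2))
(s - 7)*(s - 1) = s^2 - 8*s + 7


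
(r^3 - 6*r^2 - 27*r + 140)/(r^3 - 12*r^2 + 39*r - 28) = (r + 5)/(r - 1)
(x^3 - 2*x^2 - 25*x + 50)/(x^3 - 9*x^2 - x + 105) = (x^2 + 3*x - 10)/(x^2 - 4*x - 21)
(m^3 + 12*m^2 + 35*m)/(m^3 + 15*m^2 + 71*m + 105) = m/(m + 3)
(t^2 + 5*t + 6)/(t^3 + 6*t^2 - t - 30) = (t + 2)/(t^2 + 3*t - 10)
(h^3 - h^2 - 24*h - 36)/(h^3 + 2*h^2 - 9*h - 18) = (h - 6)/(h - 3)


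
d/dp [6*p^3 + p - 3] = 18*p^2 + 1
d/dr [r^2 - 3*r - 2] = 2*r - 3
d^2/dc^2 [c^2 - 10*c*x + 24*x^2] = 2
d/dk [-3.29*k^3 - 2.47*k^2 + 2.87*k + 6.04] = -9.87*k^2 - 4.94*k + 2.87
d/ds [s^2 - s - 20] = 2*s - 1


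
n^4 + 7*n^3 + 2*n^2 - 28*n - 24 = (n - 2)*(n + 1)*(n + 2)*(n + 6)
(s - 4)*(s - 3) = s^2 - 7*s + 12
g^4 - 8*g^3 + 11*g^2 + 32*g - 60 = (g - 5)*(g - 3)*(g - 2)*(g + 2)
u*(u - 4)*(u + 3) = u^3 - u^2 - 12*u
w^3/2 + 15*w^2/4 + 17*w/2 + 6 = (w/2 + 1)*(w + 3/2)*(w + 4)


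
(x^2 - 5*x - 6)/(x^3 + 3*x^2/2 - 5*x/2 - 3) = 2*(x - 6)/(2*x^2 + x - 6)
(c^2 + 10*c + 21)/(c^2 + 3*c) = (c + 7)/c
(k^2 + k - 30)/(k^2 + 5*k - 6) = (k - 5)/(k - 1)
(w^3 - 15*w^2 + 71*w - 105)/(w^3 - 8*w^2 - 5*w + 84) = (w^2 - 8*w + 15)/(w^2 - w - 12)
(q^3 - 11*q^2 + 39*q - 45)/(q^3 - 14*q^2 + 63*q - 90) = (q - 3)/(q - 6)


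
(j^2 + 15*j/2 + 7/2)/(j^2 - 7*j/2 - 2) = (j + 7)/(j - 4)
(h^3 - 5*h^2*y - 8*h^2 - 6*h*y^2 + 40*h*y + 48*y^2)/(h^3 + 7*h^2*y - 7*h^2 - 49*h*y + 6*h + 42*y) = (h^3 - 5*h^2*y - 8*h^2 - 6*h*y^2 + 40*h*y + 48*y^2)/(h^3 + 7*h^2*y - 7*h^2 - 49*h*y + 6*h + 42*y)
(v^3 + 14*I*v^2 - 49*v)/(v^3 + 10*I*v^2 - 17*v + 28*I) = v*(v + 7*I)/(v^2 + 3*I*v + 4)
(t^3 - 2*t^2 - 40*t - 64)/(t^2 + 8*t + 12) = (t^2 - 4*t - 32)/(t + 6)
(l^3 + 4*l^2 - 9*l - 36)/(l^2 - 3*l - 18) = (l^2 + l - 12)/(l - 6)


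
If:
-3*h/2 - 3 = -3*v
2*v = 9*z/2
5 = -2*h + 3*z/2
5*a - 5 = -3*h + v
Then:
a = 5/2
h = -13/5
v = -3/10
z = -2/15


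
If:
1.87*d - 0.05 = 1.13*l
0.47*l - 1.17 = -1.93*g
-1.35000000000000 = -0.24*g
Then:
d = -12.43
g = 5.62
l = -20.61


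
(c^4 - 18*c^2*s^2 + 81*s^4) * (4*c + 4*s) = 4*c^5 + 4*c^4*s - 72*c^3*s^2 - 72*c^2*s^3 + 324*c*s^4 + 324*s^5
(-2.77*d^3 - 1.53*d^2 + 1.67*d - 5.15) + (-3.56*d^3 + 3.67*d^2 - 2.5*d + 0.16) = -6.33*d^3 + 2.14*d^2 - 0.83*d - 4.99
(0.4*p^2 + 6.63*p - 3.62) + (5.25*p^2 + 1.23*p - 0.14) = 5.65*p^2 + 7.86*p - 3.76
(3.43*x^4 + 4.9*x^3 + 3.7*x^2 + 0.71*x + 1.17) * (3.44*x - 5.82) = 11.7992*x^5 - 3.1066*x^4 - 15.79*x^3 - 19.0916*x^2 - 0.1074*x - 6.8094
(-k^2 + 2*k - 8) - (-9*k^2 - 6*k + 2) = 8*k^2 + 8*k - 10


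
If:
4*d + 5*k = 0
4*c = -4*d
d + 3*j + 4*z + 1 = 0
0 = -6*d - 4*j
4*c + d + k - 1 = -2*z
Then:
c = 30/41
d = -30/41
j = 45/41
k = 24/41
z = -73/82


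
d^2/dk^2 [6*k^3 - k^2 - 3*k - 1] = 36*k - 2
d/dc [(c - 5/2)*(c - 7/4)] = 2*c - 17/4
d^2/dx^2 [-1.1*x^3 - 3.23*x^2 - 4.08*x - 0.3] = -6.6*x - 6.46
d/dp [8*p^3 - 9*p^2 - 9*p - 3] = 24*p^2 - 18*p - 9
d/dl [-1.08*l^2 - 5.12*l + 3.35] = -2.16*l - 5.12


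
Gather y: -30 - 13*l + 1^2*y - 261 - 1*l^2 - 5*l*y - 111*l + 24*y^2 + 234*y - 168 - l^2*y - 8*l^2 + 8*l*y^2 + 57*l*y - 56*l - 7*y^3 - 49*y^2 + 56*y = -9*l^2 - 180*l - 7*y^3 + y^2*(8*l - 25) + y*(-l^2 + 52*l + 291) - 459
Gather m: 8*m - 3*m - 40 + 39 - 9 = 5*m - 10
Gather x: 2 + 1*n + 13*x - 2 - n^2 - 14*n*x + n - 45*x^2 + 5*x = -n^2 + 2*n - 45*x^2 + x*(18 - 14*n)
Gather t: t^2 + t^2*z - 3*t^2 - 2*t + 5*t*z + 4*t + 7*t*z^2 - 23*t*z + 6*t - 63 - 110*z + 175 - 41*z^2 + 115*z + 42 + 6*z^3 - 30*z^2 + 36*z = t^2*(z - 2) + t*(7*z^2 - 18*z + 8) + 6*z^3 - 71*z^2 + 41*z + 154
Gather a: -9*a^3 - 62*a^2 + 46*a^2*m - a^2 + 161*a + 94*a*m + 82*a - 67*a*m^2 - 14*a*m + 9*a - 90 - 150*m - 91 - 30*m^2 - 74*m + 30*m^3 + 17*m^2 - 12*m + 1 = -9*a^3 + a^2*(46*m - 63) + a*(-67*m^2 + 80*m + 252) + 30*m^3 - 13*m^2 - 236*m - 180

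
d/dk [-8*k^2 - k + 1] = -16*k - 1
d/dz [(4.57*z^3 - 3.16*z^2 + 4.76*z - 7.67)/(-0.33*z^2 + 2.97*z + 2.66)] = (-1.5081*z^4 + 27.1458*z^3 + 28.6542*z^2 - 21.8734*z + 35.4415)/(0.1089*z^4 - 1.9602*z^3 + 7.0653*z^2 + 15.8004*z + 7.0756)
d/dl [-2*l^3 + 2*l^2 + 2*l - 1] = -6*l^2 + 4*l + 2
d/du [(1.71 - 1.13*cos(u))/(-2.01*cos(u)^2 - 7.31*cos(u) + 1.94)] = (2.2713*cos(u)^2 - 6.8742*cos(u) - 10.3079)*sin(u)/(4.0401*cos(u)^4 + 29.3862*cos(u)^3 + 45.6373*cos(u)^2 - 28.3628*cos(u) + 3.7636)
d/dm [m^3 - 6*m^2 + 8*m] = 3*m^2 - 12*m + 8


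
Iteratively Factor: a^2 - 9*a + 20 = (a - 5)*(a - 4)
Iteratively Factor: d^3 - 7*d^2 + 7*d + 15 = (d - 3)*(d^2 - 4*d - 5) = (d - 3)*(d + 1)*(d - 5)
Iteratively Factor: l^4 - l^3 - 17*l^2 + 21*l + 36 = (l - 3)*(l^3 + 2*l^2 - 11*l - 12) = (l - 3)*(l + 1)*(l^2 + l - 12) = (l - 3)^2*(l + 1)*(l + 4)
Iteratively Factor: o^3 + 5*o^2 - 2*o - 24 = (o - 2)*(o^2 + 7*o + 12) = (o - 2)*(o + 3)*(o + 4)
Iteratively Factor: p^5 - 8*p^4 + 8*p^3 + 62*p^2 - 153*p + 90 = (p + 3)*(p^4 - 11*p^3 + 41*p^2 - 61*p + 30) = (p - 1)*(p + 3)*(p^3 - 10*p^2 + 31*p - 30) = (p - 2)*(p - 1)*(p + 3)*(p^2 - 8*p + 15) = (p - 3)*(p - 2)*(p - 1)*(p + 3)*(p - 5)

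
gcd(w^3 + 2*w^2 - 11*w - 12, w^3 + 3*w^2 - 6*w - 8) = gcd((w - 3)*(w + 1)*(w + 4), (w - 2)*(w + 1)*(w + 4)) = w^2 + 5*w + 4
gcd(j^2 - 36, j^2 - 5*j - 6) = j - 6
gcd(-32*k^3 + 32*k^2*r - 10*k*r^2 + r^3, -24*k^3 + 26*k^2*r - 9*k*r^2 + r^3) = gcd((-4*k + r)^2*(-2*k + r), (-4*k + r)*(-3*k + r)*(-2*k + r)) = 8*k^2 - 6*k*r + r^2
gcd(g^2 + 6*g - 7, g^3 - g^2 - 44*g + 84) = g + 7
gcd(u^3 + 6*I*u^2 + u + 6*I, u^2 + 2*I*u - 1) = u + I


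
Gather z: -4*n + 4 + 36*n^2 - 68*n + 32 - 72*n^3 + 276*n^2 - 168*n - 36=-72*n^3 + 312*n^2 - 240*n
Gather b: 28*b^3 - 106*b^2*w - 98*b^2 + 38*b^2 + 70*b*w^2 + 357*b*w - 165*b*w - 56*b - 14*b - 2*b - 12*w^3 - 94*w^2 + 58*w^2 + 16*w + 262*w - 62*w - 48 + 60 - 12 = 28*b^3 + b^2*(-106*w - 60) + b*(70*w^2 + 192*w - 72) - 12*w^3 - 36*w^2 + 216*w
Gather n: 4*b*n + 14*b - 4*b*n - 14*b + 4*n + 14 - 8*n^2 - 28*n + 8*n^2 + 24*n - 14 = 0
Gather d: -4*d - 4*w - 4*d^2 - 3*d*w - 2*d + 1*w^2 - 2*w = -4*d^2 + d*(-3*w - 6) + w^2 - 6*w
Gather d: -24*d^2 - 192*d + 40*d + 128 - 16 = -24*d^2 - 152*d + 112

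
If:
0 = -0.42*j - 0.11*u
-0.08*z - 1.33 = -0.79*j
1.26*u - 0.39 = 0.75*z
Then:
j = 0.99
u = -3.77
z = -6.86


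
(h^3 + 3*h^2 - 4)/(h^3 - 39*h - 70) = (h^2 + h - 2)/(h^2 - 2*h - 35)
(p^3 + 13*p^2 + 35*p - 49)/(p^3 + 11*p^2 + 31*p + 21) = (p^2 + 6*p - 7)/(p^2 + 4*p + 3)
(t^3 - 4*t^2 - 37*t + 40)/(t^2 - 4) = (t^3 - 4*t^2 - 37*t + 40)/(t^2 - 4)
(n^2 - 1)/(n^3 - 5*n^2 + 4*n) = (n + 1)/(n*(n - 4))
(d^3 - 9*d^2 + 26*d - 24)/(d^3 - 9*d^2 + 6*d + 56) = (d^2 - 5*d + 6)/(d^2 - 5*d - 14)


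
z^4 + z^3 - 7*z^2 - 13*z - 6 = (z - 3)*(z + 1)^2*(z + 2)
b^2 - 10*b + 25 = (b - 5)^2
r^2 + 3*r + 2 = (r + 1)*(r + 2)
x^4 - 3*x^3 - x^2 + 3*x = x*(x - 3)*(x - 1)*(x + 1)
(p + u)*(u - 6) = p*u - 6*p + u^2 - 6*u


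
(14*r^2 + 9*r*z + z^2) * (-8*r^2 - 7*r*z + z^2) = -112*r^4 - 170*r^3*z - 57*r^2*z^2 + 2*r*z^3 + z^4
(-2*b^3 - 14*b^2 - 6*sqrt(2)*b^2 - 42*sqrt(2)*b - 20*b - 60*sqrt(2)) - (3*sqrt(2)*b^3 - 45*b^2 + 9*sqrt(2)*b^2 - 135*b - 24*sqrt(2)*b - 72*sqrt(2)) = -3*sqrt(2)*b^3 - 2*b^3 - 15*sqrt(2)*b^2 + 31*b^2 - 18*sqrt(2)*b + 115*b + 12*sqrt(2)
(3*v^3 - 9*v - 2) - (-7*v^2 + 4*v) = 3*v^3 + 7*v^2 - 13*v - 2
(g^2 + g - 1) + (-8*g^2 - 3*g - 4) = -7*g^2 - 2*g - 5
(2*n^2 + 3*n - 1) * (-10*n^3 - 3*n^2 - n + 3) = -20*n^5 - 36*n^4 - n^3 + 6*n^2 + 10*n - 3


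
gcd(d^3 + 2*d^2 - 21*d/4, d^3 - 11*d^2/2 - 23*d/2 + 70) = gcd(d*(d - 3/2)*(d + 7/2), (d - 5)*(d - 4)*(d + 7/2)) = d + 7/2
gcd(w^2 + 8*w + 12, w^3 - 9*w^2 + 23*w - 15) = 1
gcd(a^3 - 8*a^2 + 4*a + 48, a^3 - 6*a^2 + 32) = a^2 - 2*a - 8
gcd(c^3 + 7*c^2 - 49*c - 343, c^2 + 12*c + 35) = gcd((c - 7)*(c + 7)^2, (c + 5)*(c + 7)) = c + 7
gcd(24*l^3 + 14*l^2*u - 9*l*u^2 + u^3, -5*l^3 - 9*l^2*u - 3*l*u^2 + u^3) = l + u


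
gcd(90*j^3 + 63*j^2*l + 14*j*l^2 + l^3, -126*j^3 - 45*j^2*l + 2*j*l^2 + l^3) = 18*j^2 + 9*j*l + l^2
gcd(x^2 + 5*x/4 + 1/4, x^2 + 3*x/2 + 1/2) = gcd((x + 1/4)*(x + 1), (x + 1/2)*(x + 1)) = x + 1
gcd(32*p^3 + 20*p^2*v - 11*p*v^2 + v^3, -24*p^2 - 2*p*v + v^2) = 1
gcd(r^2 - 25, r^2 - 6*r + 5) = r - 5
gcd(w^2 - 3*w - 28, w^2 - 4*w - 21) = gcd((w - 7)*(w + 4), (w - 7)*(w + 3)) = w - 7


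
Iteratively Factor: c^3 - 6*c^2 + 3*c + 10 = (c + 1)*(c^2 - 7*c + 10) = (c - 2)*(c + 1)*(c - 5)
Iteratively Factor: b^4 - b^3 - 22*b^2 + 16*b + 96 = (b - 3)*(b^3 + 2*b^2 - 16*b - 32) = (b - 3)*(b + 4)*(b^2 - 2*b - 8) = (b - 4)*(b - 3)*(b + 4)*(b + 2)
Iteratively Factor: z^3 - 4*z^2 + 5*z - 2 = (z - 1)*(z^2 - 3*z + 2) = (z - 2)*(z - 1)*(z - 1)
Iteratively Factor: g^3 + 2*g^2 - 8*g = (g)*(g^2 + 2*g - 8) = g*(g - 2)*(g + 4)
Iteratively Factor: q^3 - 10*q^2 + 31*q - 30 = (q - 5)*(q^2 - 5*q + 6) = (q - 5)*(q - 2)*(q - 3)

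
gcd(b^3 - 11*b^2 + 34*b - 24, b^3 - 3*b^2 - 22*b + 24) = b^2 - 7*b + 6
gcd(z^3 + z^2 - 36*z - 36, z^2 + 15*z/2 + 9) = z + 6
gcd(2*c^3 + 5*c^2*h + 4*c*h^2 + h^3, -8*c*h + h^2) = 1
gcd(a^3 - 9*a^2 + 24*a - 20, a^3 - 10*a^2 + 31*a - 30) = a^2 - 7*a + 10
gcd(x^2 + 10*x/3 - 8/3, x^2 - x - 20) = x + 4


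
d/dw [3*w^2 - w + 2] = 6*w - 1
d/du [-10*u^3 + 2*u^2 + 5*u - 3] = -30*u^2 + 4*u + 5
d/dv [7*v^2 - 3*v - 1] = 14*v - 3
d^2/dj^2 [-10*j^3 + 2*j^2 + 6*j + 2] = 4 - 60*j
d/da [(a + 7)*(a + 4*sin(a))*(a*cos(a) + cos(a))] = (a + 1)*(a + 7)*(4*cos(a) + 1)*cos(a) + (a + 1)*(a + 4*sin(a))*cos(a) - (a + 7)*(a + 4*sin(a))*(a*sin(a) - sqrt(2)*cos(a + pi/4))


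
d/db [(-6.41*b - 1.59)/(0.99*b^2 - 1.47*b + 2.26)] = (6.3459*b^2 + 3.1482*b - 16.8239)/(0.9801*b^4 - 2.9106*b^3 + 6.6357*b^2 - 6.6444*b + 5.1076)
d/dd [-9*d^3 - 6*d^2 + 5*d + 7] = -27*d^2 - 12*d + 5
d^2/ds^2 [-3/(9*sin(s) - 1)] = 27*(9*sin(s)^2 + sin(s) - 18)/(9*sin(s) - 1)^3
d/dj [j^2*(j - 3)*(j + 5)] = 2*j*(2*j^2 + 3*j - 15)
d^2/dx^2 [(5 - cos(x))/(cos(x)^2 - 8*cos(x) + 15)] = (cos(x)^2 + 3*cos(x) - 2)/(cos(x) - 3)^3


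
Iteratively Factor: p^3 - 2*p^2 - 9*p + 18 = (p - 2)*(p^2 - 9) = (p - 3)*(p - 2)*(p + 3)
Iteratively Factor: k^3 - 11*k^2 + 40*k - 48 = (k - 4)*(k^2 - 7*k + 12) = (k - 4)*(k - 3)*(k - 4)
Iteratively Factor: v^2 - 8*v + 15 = (v - 3)*(v - 5)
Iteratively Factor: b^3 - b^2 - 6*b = (b + 2)*(b^2 - 3*b) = (b - 3)*(b + 2)*(b)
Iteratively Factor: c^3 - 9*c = (c - 3)*(c^2 + 3*c) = c*(c - 3)*(c + 3)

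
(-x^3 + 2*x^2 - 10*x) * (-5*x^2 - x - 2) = 5*x^5 - 9*x^4 + 50*x^3 + 6*x^2 + 20*x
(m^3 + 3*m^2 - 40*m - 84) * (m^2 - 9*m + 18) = m^5 - 6*m^4 - 49*m^3 + 330*m^2 + 36*m - 1512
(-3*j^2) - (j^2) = -4*j^2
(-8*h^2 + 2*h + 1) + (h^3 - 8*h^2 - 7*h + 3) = h^3 - 16*h^2 - 5*h + 4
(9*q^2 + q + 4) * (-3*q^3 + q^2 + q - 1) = -27*q^5 + 6*q^4 - 2*q^3 - 4*q^2 + 3*q - 4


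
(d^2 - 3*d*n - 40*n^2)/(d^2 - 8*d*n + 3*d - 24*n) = (d + 5*n)/(d + 3)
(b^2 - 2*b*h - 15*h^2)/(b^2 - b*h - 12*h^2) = (b - 5*h)/(b - 4*h)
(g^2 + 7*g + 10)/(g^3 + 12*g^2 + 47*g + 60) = (g + 2)/(g^2 + 7*g + 12)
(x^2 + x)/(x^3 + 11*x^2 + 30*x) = (x + 1)/(x^2 + 11*x + 30)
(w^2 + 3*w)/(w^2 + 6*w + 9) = w/(w + 3)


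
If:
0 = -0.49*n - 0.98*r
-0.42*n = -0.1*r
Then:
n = 0.00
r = 0.00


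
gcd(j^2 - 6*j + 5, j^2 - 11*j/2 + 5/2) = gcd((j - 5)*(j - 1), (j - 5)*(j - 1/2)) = j - 5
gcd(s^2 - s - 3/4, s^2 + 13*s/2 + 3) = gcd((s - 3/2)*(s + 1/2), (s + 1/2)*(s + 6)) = s + 1/2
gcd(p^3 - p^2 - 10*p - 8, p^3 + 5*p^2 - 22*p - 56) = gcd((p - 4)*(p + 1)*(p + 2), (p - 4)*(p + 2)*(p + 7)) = p^2 - 2*p - 8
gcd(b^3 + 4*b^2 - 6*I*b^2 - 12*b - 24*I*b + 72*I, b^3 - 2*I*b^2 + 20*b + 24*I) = b - 6*I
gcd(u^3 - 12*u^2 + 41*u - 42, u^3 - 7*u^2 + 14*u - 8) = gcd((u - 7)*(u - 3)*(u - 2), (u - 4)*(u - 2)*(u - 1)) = u - 2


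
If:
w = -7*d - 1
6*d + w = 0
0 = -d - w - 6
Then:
No Solution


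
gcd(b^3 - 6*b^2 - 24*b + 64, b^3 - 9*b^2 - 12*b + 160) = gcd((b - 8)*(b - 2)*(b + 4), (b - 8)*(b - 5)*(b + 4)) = b^2 - 4*b - 32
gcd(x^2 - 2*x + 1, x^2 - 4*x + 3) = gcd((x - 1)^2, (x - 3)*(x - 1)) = x - 1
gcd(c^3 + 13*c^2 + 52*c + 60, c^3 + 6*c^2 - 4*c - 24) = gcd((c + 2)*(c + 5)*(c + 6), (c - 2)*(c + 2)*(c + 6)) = c^2 + 8*c + 12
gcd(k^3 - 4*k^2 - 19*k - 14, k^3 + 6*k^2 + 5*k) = k + 1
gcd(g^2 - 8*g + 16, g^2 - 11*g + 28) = g - 4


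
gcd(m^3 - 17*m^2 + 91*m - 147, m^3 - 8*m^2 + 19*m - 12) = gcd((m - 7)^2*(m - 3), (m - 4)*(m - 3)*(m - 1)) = m - 3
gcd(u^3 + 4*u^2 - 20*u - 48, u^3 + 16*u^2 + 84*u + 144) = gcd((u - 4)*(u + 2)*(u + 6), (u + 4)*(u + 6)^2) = u + 6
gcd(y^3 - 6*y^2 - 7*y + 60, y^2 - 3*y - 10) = y - 5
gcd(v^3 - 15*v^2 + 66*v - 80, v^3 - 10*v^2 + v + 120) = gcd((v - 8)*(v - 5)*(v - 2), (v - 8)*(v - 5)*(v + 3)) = v^2 - 13*v + 40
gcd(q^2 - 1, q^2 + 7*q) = 1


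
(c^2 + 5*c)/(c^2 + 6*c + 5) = c/(c + 1)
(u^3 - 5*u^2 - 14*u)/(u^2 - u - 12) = u*(-u^2 + 5*u + 14)/(-u^2 + u + 12)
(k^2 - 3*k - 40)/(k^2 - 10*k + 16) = (k + 5)/(k - 2)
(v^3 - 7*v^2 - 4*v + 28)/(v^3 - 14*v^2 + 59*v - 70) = (v + 2)/(v - 5)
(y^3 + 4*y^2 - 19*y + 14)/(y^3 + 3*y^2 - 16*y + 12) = (y + 7)/(y + 6)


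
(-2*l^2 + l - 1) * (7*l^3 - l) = -14*l^5 + 7*l^4 - 5*l^3 - l^2 + l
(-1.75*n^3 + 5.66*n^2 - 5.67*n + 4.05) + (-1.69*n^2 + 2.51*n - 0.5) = -1.75*n^3 + 3.97*n^2 - 3.16*n + 3.55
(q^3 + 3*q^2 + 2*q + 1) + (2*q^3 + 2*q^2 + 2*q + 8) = 3*q^3 + 5*q^2 + 4*q + 9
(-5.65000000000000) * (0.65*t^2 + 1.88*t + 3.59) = -3.6725*t^2 - 10.622*t - 20.2835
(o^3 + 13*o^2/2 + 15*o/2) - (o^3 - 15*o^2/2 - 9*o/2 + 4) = 14*o^2 + 12*o - 4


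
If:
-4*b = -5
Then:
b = 5/4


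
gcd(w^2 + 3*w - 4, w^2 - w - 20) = w + 4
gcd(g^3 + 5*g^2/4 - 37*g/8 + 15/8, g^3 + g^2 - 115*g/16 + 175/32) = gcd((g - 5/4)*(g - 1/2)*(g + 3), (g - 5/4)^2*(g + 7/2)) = g - 5/4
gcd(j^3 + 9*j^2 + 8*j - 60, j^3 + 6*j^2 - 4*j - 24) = j^2 + 4*j - 12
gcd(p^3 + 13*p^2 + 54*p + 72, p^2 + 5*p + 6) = p + 3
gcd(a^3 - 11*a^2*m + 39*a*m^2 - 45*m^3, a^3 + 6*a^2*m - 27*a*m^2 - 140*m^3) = a - 5*m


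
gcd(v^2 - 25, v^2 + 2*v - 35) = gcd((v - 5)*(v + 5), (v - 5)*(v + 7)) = v - 5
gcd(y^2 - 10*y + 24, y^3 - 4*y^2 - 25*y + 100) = y - 4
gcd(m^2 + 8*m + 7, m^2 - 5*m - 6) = m + 1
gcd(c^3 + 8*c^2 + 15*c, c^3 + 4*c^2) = c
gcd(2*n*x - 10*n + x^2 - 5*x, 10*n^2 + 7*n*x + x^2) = 2*n + x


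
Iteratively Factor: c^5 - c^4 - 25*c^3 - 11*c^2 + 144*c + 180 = (c - 5)*(c^4 + 4*c^3 - 5*c^2 - 36*c - 36) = (c - 5)*(c + 3)*(c^3 + c^2 - 8*c - 12) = (c - 5)*(c + 2)*(c + 3)*(c^2 - c - 6) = (c - 5)*(c - 3)*(c + 2)*(c + 3)*(c + 2)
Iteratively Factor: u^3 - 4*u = (u)*(u^2 - 4) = u*(u + 2)*(u - 2)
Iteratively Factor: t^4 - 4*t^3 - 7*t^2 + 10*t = (t - 1)*(t^3 - 3*t^2 - 10*t) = (t - 5)*(t - 1)*(t^2 + 2*t) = (t - 5)*(t - 1)*(t + 2)*(t)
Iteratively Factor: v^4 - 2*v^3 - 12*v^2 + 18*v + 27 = (v + 1)*(v^3 - 3*v^2 - 9*v + 27) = (v - 3)*(v + 1)*(v^2 - 9) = (v - 3)*(v + 1)*(v + 3)*(v - 3)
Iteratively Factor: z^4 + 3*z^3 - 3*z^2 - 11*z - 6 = (z + 3)*(z^3 - 3*z - 2) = (z + 1)*(z + 3)*(z^2 - z - 2) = (z - 2)*(z + 1)*(z + 3)*(z + 1)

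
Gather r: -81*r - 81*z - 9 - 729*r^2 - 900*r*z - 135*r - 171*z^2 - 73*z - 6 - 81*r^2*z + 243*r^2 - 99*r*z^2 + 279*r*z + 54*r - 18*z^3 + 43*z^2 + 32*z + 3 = r^2*(-81*z - 486) + r*(-99*z^2 - 621*z - 162) - 18*z^3 - 128*z^2 - 122*z - 12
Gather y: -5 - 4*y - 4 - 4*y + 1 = -8*y - 8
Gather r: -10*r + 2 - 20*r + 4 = 6 - 30*r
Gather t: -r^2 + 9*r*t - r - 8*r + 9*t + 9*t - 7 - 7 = -r^2 - 9*r + t*(9*r + 18) - 14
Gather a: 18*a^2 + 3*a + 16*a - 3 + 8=18*a^2 + 19*a + 5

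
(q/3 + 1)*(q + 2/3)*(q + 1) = q^3/3 + 14*q^2/9 + 17*q/9 + 2/3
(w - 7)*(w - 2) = w^2 - 9*w + 14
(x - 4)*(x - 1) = x^2 - 5*x + 4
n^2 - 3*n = n*(n - 3)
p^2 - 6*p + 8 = (p - 4)*(p - 2)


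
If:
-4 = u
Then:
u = -4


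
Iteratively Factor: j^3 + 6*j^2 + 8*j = (j + 2)*(j^2 + 4*j) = j*(j + 2)*(j + 4)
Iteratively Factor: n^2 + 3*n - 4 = (n + 4)*(n - 1)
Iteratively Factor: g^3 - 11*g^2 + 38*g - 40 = (g - 4)*(g^2 - 7*g + 10) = (g - 5)*(g - 4)*(g - 2)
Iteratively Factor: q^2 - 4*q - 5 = (q - 5)*(q + 1)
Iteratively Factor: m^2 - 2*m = (m)*(m - 2)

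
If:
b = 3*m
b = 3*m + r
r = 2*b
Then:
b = 0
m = 0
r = 0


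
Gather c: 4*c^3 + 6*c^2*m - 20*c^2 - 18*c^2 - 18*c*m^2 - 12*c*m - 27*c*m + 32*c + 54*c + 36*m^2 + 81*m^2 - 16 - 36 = 4*c^3 + c^2*(6*m - 38) + c*(-18*m^2 - 39*m + 86) + 117*m^2 - 52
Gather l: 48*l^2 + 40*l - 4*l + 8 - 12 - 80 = 48*l^2 + 36*l - 84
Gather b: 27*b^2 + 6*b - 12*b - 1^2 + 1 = 27*b^2 - 6*b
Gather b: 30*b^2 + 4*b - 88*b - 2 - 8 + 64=30*b^2 - 84*b + 54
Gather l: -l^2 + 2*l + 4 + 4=-l^2 + 2*l + 8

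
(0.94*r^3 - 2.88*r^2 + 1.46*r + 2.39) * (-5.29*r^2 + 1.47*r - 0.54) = -4.9726*r^5 + 16.617*r^4 - 12.4646*r^3 - 8.9417*r^2 + 2.7249*r - 1.2906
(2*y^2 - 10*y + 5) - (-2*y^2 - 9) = 4*y^2 - 10*y + 14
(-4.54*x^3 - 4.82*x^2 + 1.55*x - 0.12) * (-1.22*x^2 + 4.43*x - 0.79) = 5.5388*x^5 - 14.2318*x^4 - 19.657*x^3 + 10.8207*x^2 - 1.7561*x + 0.0948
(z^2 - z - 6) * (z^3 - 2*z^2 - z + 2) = z^5 - 3*z^4 - 5*z^3 + 15*z^2 + 4*z - 12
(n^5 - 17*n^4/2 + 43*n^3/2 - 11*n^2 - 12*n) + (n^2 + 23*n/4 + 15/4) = n^5 - 17*n^4/2 + 43*n^3/2 - 10*n^2 - 25*n/4 + 15/4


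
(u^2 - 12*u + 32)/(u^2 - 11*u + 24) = (u - 4)/(u - 3)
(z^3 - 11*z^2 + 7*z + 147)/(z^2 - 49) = (z^2 - 4*z - 21)/(z + 7)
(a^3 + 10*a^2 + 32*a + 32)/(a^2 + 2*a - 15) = (a^3 + 10*a^2 + 32*a + 32)/(a^2 + 2*a - 15)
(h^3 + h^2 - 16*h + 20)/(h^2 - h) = (h^3 + h^2 - 16*h + 20)/(h*(h - 1))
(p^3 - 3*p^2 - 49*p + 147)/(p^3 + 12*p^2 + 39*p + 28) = (p^2 - 10*p + 21)/(p^2 + 5*p + 4)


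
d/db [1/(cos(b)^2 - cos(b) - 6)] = (2*cos(b) - 1)*sin(b)/(sin(b)^2 + cos(b) + 5)^2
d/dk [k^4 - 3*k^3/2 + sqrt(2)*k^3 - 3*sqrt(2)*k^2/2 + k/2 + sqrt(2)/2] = 4*k^3 - 9*k^2/2 + 3*sqrt(2)*k^2 - 3*sqrt(2)*k + 1/2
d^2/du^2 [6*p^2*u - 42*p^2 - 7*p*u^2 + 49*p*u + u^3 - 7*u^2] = -14*p + 6*u - 14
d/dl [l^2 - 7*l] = 2*l - 7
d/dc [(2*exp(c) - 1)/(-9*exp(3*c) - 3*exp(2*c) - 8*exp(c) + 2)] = (36*exp(3*c) - 21*exp(2*c) - 6*exp(c) - 4)*exp(c)/(81*exp(6*c) + 54*exp(5*c) + 153*exp(4*c) + 12*exp(3*c) + 52*exp(2*c) - 32*exp(c) + 4)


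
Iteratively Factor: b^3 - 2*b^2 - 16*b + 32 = (b - 4)*(b^2 + 2*b - 8) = (b - 4)*(b + 4)*(b - 2)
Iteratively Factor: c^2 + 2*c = (c + 2)*(c)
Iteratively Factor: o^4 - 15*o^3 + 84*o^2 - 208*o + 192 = (o - 3)*(o^3 - 12*o^2 + 48*o - 64) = (o - 4)*(o - 3)*(o^2 - 8*o + 16) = (o - 4)^2*(o - 3)*(o - 4)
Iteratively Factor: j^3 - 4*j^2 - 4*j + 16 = (j - 2)*(j^2 - 2*j - 8) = (j - 2)*(j + 2)*(j - 4)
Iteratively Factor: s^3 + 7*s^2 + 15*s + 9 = (s + 1)*(s^2 + 6*s + 9) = (s + 1)*(s + 3)*(s + 3)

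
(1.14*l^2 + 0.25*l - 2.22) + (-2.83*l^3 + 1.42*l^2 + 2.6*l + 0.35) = -2.83*l^3 + 2.56*l^2 + 2.85*l - 1.87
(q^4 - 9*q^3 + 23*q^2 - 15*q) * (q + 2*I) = q^5 - 9*q^4 + 2*I*q^4 + 23*q^3 - 18*I*q^3 - 15*q^2 + 46*I*q^2 - 30*I*q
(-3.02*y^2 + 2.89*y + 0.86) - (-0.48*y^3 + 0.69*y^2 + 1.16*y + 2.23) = 0.48*y^3 - 3.71*y^2 + 1.73*y - 1.37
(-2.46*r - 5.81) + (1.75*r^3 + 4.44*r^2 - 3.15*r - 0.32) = 1.75*r^3 + 4.44*r^2 - 5.61*r - 6.13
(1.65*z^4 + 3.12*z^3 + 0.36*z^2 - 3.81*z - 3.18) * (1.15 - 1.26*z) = -2.079*z^5 - 2.0337*z^4 + 3.1344*z^3 + 5.2146*z^2 - 0.3747*z - 3.657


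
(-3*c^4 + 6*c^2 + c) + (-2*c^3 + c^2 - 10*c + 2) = -3*c^4 - 2*c^3 + 7*c^2 - 9*c + 2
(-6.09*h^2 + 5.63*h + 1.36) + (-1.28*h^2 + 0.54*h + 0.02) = -7.37*h^2 + 6.17*h + 1.38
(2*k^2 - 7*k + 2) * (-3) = -6*k^2 + 21*k - 6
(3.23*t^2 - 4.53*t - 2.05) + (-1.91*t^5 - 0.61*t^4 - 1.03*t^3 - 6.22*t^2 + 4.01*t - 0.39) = -1.91*t^5 - 0.61*t^4 - 1.03*t^3 - 2.99*t^2 - 0.52*t - 2.44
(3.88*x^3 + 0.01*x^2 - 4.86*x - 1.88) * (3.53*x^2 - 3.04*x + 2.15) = 13.6964*x^5 - 11.7599*x^4 - 8.8442*x^3 + 8.1595*x^2 - 4.7338*x - 4.042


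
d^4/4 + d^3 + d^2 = d^2*(d/4 + 1/2)*(d + 2)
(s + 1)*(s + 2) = s^2 + 3*s + 2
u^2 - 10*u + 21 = (u - 7)*(u - 3)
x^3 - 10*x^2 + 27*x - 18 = (x - 6)*(x - 3)*(x - 1)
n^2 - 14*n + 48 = (n - 8)*(n - 6)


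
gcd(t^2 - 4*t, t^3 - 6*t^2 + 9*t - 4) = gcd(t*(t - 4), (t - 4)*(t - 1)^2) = t - 4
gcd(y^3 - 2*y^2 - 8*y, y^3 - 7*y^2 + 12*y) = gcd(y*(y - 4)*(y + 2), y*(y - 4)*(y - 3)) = y^2 - 4*y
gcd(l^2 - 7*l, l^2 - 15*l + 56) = l - 7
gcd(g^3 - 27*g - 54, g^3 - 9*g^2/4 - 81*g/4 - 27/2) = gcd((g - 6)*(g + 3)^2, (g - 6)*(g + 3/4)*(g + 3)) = g^2 - 3*g - 18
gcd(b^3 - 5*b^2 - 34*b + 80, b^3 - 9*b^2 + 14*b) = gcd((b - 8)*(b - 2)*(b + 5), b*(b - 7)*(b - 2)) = b - 2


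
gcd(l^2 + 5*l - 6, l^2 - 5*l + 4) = l - 1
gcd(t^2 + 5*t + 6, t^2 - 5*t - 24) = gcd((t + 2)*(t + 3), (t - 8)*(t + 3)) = t + 3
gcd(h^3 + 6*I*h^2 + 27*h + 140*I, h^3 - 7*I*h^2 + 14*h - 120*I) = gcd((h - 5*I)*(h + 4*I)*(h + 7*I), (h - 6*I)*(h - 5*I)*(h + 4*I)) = h^2 - I*h + 20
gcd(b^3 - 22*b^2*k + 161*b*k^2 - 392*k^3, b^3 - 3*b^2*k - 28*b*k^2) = b - 7*k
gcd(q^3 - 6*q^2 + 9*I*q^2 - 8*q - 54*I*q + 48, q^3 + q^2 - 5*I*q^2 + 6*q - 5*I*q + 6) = q + I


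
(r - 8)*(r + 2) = r^2 - 6*r - 16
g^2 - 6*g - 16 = (g - 8)*(g + 2)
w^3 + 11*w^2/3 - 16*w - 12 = (w - 3)*(w + 2/3)*(w + 6)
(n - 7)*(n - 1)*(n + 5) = n^3 - 3*n^2 - 33*n + 35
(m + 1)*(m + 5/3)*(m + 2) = m^3 + 14*m^2/3 + 7*m + 10/3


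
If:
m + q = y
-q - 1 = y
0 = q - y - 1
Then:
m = -1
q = 0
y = -1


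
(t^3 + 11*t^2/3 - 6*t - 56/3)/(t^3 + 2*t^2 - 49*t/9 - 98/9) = 3*(t + 4)/(3*t + 7)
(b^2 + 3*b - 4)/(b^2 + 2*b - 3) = (b + 4)/(b + 3)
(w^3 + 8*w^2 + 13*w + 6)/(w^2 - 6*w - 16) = (w^3 + 8*w^2 + 13*w + 6)/(w^2 - 6*w - 16)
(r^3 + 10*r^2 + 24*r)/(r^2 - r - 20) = r*(r + 6)/(r - 5)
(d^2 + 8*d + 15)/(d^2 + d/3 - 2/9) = 9*(d^2 + 8*d + 15)/(9*d^2 + 3*d - 2)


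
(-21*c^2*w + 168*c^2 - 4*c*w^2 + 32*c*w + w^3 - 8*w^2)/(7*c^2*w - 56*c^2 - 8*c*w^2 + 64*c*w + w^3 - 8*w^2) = (3*c + w)/(-c + w)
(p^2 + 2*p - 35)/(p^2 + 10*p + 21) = (p - 5)/(p + 3)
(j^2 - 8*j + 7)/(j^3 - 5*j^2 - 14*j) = (j - 1)/(j*(j + 2))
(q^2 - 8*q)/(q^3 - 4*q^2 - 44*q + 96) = q/(q^2 + 4*q - 12)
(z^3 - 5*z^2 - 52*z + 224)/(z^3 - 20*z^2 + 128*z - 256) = (z + 7)/(z - 8)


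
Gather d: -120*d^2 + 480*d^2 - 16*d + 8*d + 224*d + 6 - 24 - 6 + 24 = 360*d^2 + 216*d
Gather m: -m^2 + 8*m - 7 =-m^2 + 8*m - 7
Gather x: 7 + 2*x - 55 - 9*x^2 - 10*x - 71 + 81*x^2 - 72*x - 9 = 72*x^2 - 80*x - 128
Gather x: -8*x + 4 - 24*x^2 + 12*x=-24*x^2 + 4*x + 4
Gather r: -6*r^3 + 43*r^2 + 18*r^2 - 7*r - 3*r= -6*r^3 + 61*r^2 - 10*r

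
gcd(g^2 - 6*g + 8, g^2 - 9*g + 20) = g - 4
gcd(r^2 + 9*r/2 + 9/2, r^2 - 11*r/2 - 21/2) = r + 3/2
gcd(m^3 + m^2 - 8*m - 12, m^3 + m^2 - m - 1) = 1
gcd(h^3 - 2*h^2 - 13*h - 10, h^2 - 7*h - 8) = h + 1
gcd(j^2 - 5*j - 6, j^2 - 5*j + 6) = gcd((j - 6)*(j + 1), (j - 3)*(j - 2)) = 1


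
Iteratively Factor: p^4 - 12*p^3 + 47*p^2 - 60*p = (p - 4)*(p^3 - 8*p^2 + 15*p) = (p - 4)*(p - 3)*(p^2 - 5*p) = p*(p - 4)*(p - 3)*(p - 5)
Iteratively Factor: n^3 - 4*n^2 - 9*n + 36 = (n - 3)*(n^2 - n - 12) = (n - 3)*(n + 3)*(n - 4)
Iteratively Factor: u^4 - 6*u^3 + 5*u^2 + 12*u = (u - 4)*(u^3 - 2*u^2 - 3*u) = (u - 4)*(u + 1)*(u^2 - 3*u) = (u - 4)*(u - 3)*(u + 1)*(u)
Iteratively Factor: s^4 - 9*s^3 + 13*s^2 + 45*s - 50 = (s - 5)*(s^3 - 4*s^2 - 7*s + 10) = (s - 5)*(s - 1)*(s^2 - 3*s - 10) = (s - 5)*(s - 1)*(s + 2)*(s - 5)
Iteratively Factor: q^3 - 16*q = (q)*(q^2 - 16) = q*(q - 4)*(q + 4)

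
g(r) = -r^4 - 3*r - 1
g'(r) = -4*r^3 - 3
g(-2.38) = -25.95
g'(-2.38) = 50.93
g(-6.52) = -1788.57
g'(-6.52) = 1105.67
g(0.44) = -2.36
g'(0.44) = -3.34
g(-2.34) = -23.96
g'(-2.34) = 48.25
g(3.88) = -239.27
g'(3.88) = -236.64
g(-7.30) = -2818.92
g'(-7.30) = 1553.07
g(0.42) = -2.29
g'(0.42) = -3.30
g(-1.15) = 0.70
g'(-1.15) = 3.08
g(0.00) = -1.00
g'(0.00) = -3.00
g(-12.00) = -20701.00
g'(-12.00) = 6909.00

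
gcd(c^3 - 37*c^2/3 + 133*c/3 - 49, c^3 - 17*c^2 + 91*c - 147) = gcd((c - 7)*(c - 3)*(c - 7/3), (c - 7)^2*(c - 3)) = c^2 - 10*c + 21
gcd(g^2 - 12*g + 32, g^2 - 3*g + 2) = 1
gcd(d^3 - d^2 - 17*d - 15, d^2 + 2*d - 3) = d + 3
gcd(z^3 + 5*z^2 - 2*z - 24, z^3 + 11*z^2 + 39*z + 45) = z + 3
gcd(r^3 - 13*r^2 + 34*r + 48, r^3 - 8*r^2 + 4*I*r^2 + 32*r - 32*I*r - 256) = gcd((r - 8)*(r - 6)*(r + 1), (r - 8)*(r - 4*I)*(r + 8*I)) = r - 8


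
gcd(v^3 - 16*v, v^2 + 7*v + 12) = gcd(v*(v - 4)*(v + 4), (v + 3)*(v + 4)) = v + 4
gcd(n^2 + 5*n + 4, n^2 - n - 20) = n + 4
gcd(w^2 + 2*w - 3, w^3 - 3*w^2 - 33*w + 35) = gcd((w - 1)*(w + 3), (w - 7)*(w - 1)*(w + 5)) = w - 1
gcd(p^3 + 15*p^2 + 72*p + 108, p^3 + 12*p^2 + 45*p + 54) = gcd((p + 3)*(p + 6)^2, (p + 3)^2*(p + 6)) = p^2 + 9*p + 18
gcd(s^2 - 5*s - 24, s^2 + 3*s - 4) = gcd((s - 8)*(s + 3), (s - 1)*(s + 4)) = 1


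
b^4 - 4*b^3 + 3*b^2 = b^2*(b - 3)*(b - 1)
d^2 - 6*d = d*(d - 6)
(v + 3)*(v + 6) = v^2 + 9*v + 18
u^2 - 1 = (u - 1)*(u + 1)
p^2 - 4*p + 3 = (p - 3)*(p - 1)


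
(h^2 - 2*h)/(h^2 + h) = (h - 2)/(h + 1)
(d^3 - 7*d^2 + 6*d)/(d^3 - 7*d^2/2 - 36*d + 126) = 2*d*(d - 1)/(2*d^2 + 5*d - 42)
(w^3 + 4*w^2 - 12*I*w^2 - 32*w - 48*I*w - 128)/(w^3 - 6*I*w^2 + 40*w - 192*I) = (w + 4)/(w + 6*I)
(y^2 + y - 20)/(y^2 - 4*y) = (y + 5)/y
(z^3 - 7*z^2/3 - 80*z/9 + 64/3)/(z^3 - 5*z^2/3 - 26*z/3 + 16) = (z - 8/3)/(z - 2)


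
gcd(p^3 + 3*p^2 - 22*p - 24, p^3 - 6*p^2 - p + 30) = 1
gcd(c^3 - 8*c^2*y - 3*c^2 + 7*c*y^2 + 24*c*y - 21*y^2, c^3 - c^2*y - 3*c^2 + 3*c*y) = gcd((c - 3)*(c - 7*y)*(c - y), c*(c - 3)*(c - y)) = -c^2 + c*y + 3*c - 3*y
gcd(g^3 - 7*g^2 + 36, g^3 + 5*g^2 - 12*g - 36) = g^2 - g - 6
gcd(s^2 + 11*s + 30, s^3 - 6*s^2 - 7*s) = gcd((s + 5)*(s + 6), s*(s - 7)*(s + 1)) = 1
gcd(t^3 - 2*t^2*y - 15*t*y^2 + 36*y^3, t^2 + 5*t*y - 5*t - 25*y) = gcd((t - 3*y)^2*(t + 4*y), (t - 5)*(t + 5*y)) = 1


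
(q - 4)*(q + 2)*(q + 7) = q^3 + 5*q^2 - 22*q - 56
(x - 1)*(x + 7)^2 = x^3 + 13*x^2 + 35*x - 49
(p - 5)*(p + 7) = p^2 + 2*p - 35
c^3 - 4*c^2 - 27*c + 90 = (c - 6)*(c - 3)*(c + 5)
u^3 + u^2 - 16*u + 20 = (u - 2)^2*(u + 5)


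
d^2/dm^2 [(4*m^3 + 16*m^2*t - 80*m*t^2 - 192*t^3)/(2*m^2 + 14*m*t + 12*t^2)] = -20*t^2/(m^3 + 3*m^2*t + 3*m*t^2 + t^3)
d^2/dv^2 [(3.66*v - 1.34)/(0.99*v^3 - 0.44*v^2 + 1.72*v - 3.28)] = (21.522996*v^5 - 25.325784*v^4 - 1.70808*v^3 + 127.369968*v^2 - 51.715488*v + 37.235776)/(0.970299*v^9 - 1.293732*v^8 + 5.632308*v^7 - 14.22476*v^6 + 18.358032*v^5 - 39.321216*v^4 + 51.93472*v^3 - 43.311744*v^2 + 55.513344*v - 35.287552)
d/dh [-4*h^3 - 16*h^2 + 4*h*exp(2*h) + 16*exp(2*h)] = -12*h^2 + 8*h*exp(2*h) - 32*h + 36*exp(2*h)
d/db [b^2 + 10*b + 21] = 2*b + 10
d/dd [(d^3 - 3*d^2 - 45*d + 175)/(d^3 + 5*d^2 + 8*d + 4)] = 2*(4*d^3 + 45*d^2 - 246*d - 395)/(d^5 + 8*d^4 + 25*d^3 + 38*d^2 + 28*d + 8)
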